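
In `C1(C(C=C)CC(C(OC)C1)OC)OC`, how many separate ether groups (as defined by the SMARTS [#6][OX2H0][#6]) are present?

[#6][OX2H0][#6] is the SMARTS for an ether: an aliphatic oxygen bridging two carbons with no H on the oxygen.
The molecule carries 3 separate instances of a methoxy ether (-OCH3) meeting every constraint; each maps to a distinct set of atoms, giving 3 matches.

3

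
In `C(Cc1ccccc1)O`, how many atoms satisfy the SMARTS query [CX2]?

Check the 9 heavy atoms by environment: 2× C (X4) → no; 1× O (X2) → no; 6× c (aromatic, X3) → no.
No environment satisfies the query, so 0 matching atoms.

0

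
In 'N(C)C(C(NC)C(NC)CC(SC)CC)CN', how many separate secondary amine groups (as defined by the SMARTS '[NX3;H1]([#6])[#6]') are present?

3

[NX3;H1]([#6])[#6] is the SMARTS for a secondary amine: a trivalent nitrogen with one H, bonded to two carbons.
The molecule carries 3 separate instances of an N-methylamino group (-NHCH3) meeting every constraint; each maps to a distinct set of atoms, giving 3 matches.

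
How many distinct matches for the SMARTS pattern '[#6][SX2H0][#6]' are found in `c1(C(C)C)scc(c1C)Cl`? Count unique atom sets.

[#6][SX2H0][#6] is the SMARTS for a thioether: an aliphatic sulfur bridging two carbons with no H on the sulfur.
No fragment in the molecule satisfies every constraint, giving 0 matches.

0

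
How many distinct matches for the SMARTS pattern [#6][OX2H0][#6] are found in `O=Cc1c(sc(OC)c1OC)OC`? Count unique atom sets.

[#6][OX2H0][#6] is the SMARTS for an ether: an aliphatic oxygen bridging two carbons with no H on the oxygen.
The molecule carries 3 separate instances of a methoxy ether (-OCH3) meeting every constraint; each maps to a distinct set of atoms, giving 3 matches.

3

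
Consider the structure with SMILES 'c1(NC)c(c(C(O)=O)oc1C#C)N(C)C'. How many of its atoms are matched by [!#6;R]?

The query [!#6;R] means: non-carbon atom that is part of a ring.
Check the 15 heavy atoms by environment: 1× o (aromatic, in 5-ring) → match; 4× c (aromatic, in 5-ring) → no; 6× C (acyclic) → no; 2× O (acyclic) → no; 2× N (acyclic) → no.
That gives 1 matching atom.

1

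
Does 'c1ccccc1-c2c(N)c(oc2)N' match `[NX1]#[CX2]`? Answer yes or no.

The pattern [NX1]#[CX2] describes a nitrogen triple-bonded to a two-connected carbon — a nitrile.
The closest candidate here is a primary amino group (-NH2), but the nitrogen is NX3 (three connections), not NX1 triple-bonded. No other fragment satisfies the full query, so there is no match.

No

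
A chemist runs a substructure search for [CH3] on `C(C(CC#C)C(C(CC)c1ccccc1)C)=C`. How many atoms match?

2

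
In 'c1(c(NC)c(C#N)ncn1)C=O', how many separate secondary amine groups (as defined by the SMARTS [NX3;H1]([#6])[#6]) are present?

[NX3;H1]([#6])[#6] is the SMARTS for a secondary amine: a trivalent nitrogen with one H, bonded to two carbons.
Exactly one fragment in the molecule meets all constraints, giving 1 match.

1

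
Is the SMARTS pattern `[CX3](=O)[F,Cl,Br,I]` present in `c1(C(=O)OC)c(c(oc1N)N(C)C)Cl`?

No

The pattern [CX3](=O)[F,Cl,Br,I] describes a carbonyl carbon bonded to a halogen — an acyl halide.
The closest candidate here is a chloro substituent, but the Cl is not on a carbonyl carbon. No other fragment satisfies the full query, so there is no match.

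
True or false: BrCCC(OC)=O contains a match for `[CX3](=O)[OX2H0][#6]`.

True

The pattern [CX3](=O)[OX2H0][#6] describes a carbonyl carbon bonded to an oxygen that is itself bonded to carbon (no H on that O) — an ester.
The molecule carries a methyl-ester group (-C(=O)OCH3), whose atoms satisfy every constraint of the query, so the pattern matches.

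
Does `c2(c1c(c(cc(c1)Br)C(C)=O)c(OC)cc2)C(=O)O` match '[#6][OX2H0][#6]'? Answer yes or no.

Yes

The pattern [#6][OX2H0][#6] describes an aliphatic oxygen bridging two carbons with no H on the oxygen — an ether.
The molecule carries a methoxy ether (-OCH3), whose atoms satisfy every constraint of the query, so the pattern matches.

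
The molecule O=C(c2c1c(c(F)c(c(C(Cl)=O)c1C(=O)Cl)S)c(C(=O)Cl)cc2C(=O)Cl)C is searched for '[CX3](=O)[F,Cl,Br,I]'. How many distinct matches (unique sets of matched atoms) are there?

4

[CX3](=O)[F,Cl,Br,I] is the SMARTS for an acyl halide: a carbonyl carbon bonded to a halogen.
The molecule carries 4 separate instances of an acyl chloride (-C(=O)Cl) meeting every constraint; each maps to a distinct set of atoms, giving 4 matches.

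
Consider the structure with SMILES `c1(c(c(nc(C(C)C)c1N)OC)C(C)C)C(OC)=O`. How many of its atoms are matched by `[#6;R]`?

5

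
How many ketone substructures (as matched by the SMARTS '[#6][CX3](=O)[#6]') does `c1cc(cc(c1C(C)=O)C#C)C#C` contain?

1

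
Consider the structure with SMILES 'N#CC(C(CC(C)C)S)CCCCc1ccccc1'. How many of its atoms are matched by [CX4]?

The query [CX4] means: C with X4: aliphatic carbon with exactly 4 total connections (bonds + H).
Check the 19 heavy atoms by environment: 10× C (X4) → match; 6× c (aromatic, X3) → no; 1× C (X2) → no; 1× N (X1) → no; 1× S (X2) → no.
That gives 10 matching atoms.

10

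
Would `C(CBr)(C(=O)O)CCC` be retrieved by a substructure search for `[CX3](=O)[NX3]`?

The pattern [CX3](=O)[NX3] describes a carbonyl carbon bonded to a trivalent nitrogen — an amide.
The closest candidate here is a carboxylic acid group (-C(=O)OH), but the carbonyl is bonded to O, not to an NX3 nitrogen. No other fragment satisfies the full query, so there is no match.

No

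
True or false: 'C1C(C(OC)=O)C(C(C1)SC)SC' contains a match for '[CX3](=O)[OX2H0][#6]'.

True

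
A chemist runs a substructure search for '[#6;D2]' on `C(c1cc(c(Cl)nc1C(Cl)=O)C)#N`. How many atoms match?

2

The query [#6;D2] means: any carbon bonded to exactly two heavy atoms.
Check the 13 heavy atoms by environment: 1× n (aromatic, D2) → no; 4× c (aromatic, D3) → no; 1× c (aromatic, D2) → match; 1× C (D1) → no; 1× C (D3) → no; 1× O (D1) → no; 2× Cl (D1) → no; 1× C (D2) → match; 1× N (D1) → no.
Summing the matching environments: 1 + 1 = 2 matching atoms.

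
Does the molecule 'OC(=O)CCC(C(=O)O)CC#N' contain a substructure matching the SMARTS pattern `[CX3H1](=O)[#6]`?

No

The pattern [CX3H1](=O)[#6] describes an sp2 carbon with one H, double-bonded to O and single-bonded to carbon — an aldehyde.
The closest candidate here is a carboxylic acid group (-C(=O)OH), but the carbonyl carbon has H0 and is bonded to O, not H1. No other fragment satisfies the full query, so there is no match.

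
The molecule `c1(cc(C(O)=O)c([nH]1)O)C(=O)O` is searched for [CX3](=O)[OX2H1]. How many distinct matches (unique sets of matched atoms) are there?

2

[CX3](=O)[OX2H1] is the SMARTS for a carboxylic acid: an sp2 carbon double-bonded to O and single-bonded to an -OH oxygen.
The molecule carries 2 separate instances of a carboxylic acid group (-C(=O)OH) meeting every constraint; each maps to a distinct set of atoms, giving 2 matches.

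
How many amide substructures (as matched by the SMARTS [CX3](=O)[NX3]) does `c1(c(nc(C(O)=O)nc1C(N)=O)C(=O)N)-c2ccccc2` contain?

2

[CX3](=O)[NX3] is the SMARTS for an amide: a carbonyl carbon bonded to a trivalent nitrogen.
The molecule carries 2 separate instances of a primary amide (-C(=O)NH2) meeting every constraint; each maps to a distinct set of atoms, giving 2 matches.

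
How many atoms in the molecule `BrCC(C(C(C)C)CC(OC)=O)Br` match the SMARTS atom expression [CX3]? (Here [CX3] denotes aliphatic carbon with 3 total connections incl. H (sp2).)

1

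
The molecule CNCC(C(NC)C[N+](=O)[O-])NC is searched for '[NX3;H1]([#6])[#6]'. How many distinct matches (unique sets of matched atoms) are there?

[NX3;H1]([#6])[#6] is the SMARTS for a secondary amine: a trivalent nitrogen with one H, bonded to two carbons.
The molecule carries 3 separate instances of an N-methylamino group (-NHCH3) meeting every constraint; each maps to a distinct set of atoms, giving 3 matches.

3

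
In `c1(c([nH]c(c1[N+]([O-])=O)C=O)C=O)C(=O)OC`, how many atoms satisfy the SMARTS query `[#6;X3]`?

7

The query [#6;X3] means: any carbon (aromatic or not) with three total connections.
Check the 16 heavy atoms by environment: 1× n (aromatic, X3) → no; 4× c (aromatic, X3) → match; 3× C (X3) → match; 4× O (X1) → no; 1× N (charge +1, X3) → no; 1× O (charge -1, X1) → no; 1× O (X2) → no; 1× C (X4) → no.
Summing the matching environments: 4 + 3 = 7 matching atoms.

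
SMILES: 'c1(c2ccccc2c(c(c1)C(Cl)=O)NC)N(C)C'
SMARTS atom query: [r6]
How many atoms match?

10

The query [r6] means: r6 matches atoms in a six-membered ring.
Check the 18 heavy atoms by environment: 10× c (aromatic, in 6-ring) → match; 2× N (acyclic) → no; 4× C (acyclic) → no; 1× O (acyclic) → no; 1× Cl (acyclic) → no.
That gives 10 matching atoms.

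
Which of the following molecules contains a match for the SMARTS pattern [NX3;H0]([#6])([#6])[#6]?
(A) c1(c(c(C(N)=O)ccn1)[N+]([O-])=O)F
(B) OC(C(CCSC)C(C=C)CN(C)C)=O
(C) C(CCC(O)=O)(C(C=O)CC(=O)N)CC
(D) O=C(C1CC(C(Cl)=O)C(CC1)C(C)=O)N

B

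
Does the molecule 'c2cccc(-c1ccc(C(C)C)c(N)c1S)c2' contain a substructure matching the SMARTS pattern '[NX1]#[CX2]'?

The pattern [NX1]#[CX2] describes a nitrogen triple-bonded to a two-connected carbon — a nitrile.
The closest candidate here is a primary amino group (-NH2), but the nitrogen is NX3 (three connections), not NX1 triple-bonded. No other fragment satisfies the full query, so there is no match.

No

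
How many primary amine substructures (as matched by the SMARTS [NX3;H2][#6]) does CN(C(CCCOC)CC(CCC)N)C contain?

1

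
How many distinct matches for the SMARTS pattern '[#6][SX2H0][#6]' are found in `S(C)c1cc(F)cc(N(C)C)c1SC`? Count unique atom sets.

[#6][SX2H0][#6] is the SMARTS for a thioether: an aliphatic sulfur bridging two carbons with no H on the sulfur.
The molecule carries 2 separate instances of a methylthio ether (-SCH3) meeting every constraint; each maps to a distinct set of atoms, giving 2 matches.

2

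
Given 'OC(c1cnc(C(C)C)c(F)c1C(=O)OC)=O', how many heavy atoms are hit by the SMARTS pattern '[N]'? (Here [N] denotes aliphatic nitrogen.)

0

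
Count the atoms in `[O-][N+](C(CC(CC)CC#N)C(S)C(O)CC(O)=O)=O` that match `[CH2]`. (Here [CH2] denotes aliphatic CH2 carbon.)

4

The query [CH2] means: aliphatic carbon with exactly two hydrogens.
Check the 19 heavy atoms by environment: 4× C (H2) → match; 4× C (H1) → no; 1× N (charge +1, H0) → no; 1× O (charge -1, H0) → no; 2× O (H0) → no; 2× C (H0) → no; 1× N (H0) → no; 1× C (H3) → no; 2× O (H1) → no; 1× S (H1) → no.
That gives 4 matching atoms.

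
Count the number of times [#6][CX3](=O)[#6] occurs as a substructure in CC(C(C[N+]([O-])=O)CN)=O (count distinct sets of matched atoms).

[#6][CX3](=O)[#6] is the SMARTS for a ketone: a carbonyl carbon (no H) flanked by two carbons.
Exactly one fragment in the molecule meets all constraints, giving 1 match.

1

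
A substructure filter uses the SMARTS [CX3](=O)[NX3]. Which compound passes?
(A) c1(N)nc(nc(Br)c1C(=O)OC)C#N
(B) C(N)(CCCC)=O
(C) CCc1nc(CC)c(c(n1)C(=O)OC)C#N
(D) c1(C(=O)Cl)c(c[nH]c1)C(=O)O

[CX3](=O)[NX3] describes a carbonyl carbon bonded to a trivalent nitrogen (an amide).
(A) has a methyl-ester group (-C(=O)OCH3) but the carbonyl is bonded to O, not to an NX3 nitrogen.
(B) contains a primary amide (-C(=O)NH2), which satisfies every atom and bond constraint.
(C) has a methyl-ester group (-C(=O)OCH3) but the carbonyl is bonded to O, not to an NX3 nitrogen.
(D) has a carboxylic acid group (-C(=O)OH) but the carbonyl is bonded to O, not to an NX3 nitrogen.
So the answer is (B).

B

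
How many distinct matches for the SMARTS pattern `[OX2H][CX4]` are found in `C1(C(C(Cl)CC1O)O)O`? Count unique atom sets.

3

[OX2H][CX4] is the SMARTS for an aliphatic alcohol: a hydroxyl oxygen bound to an sp3 (X4) carbon.
The molecule carries 3 separate instances of a hydroxyl group (-OH) meeting every constraint; each maps to a distinct set of atoms, giving 3 matches.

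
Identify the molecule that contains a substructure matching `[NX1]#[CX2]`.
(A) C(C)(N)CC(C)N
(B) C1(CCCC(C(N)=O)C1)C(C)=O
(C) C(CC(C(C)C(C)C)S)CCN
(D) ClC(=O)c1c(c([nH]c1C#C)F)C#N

D

[NX1]#[CX2] describes a nitrogen triple-bonded to a two-connected carbon (a nitrile).
(A) has a primary amino group (-NH2) but the nitrogen is NX3 (three connections), not NX1 triple-bonded.
(B) has a primary amide (-C(=O)NH2) but the nitrogen is NX3, not NX1.
(C) has a primary amino group (-NH2) but the nitrogen is NX3 (three connections), not NX1 triple-bonded.
(D) contains a nitrile (-C#N), which satisfies every atom and bond constraint.
So the answer is (D).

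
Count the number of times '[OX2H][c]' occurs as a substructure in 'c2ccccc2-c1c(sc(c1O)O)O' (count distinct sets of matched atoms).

[OX2H][c] is the SMARTS for a phenol: a hydroxyl oxygen attached to an aromatic carbon.
The molecule carries 3 separate instances of a hydroxyl group (-OH) meeting every constraint; each maps to a distinct set of atoms, giving 3 matches.

3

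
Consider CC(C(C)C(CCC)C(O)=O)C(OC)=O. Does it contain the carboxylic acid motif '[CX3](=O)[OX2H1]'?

The pattern [CX3](=O)[OX2H1] describes an sp2 carbon double-bonded to O and single-bonded to an -OH oxygen — a carboxylic acid.
The molecule carries a carboxylic acid group (-C(=O)OH), whose atoms satisfy every constraint of the query, so the pattern matches.

Yes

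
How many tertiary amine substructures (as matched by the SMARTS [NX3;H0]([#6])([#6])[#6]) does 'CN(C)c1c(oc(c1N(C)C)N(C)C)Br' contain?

[NX3;H0]([#6])([#6])[#6] is the SMARTS for a tertiary amine: a trivalent nitrogen with no H, bonded to three carbons.
The molecule carries 3 separate instances of a dimethylamino group (-N(CH3)2) meeting every constraint; each maps to a distinct set of atoms, giving 3 matches.

3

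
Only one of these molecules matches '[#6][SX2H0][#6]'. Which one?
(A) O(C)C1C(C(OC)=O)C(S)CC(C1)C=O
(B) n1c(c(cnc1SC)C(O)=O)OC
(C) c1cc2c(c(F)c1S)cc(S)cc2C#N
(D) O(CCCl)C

B

[#6][SX2H0][#6] describes an aliphatic sulfur bridging two carbons with no H on the sulfur (a thioether).
(A) has a thiol (-SH) but the sulfur has H1, not H0 bridging two carbons.
(B) contains a methylthio ether (-SCH3), which satisfies every atom and bond constraint.
(C) has a thiol (-SH) but the sulfur has H1, not H0 bridging two carbons.
(D) has a methoxy ether (-OCH3) but the bridging atom is O, not S.
So the answer is (B).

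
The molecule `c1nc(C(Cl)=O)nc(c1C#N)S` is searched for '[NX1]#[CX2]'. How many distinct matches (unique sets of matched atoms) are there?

1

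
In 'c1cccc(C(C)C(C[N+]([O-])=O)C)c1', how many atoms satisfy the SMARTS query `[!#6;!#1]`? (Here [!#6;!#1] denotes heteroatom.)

3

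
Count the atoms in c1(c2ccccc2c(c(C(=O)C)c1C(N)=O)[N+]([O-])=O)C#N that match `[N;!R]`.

The query [N;!R] means: aliphatic nitrogen not in a ring.
Check the 21 heavy atoms by environment: 10× c (aromatic, in 6-ring) → no; 4× C (acyclic) → no; 3× O (acyclic) → no; 2× N (acyclic) → match; 1× N (charge +1, acyclic) → match; 1× O (charge -1, acyclic) → no.
Summing the matching environments: 2 + 1 = 3 matching atoms.

3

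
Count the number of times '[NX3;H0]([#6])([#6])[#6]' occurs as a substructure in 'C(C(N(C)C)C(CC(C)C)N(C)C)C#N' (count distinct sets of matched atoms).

[NX3;H0]([#6])([#6])[#6] is the SMARTS for a tertiary amine: a trivalent nitrogen with no H, bonded to three carbons.
The molecule carries 2 separate instances of a dimethylamino group (-N(CH3)2) meeting every constraint; each maps to a distinct set of atoms, giving 2 matches.

2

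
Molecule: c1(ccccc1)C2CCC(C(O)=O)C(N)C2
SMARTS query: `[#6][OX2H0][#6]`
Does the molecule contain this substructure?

The pattern [#6][OX2H0][#6] describes an aliphatic oxygen bridging two carbons with no H on the oxygen — an ether.
The closest candidate here is a carboxylic acid group (-C(=O)OH), but the -OH oxygen has H1; the =O is OX1, not OX2. No other fragment satisfies the full query, so there is no match.

No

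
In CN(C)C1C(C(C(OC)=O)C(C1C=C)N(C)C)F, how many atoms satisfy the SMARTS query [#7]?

2

Check the 18 heavy atoms by environment: 13× C → no; 2× N → match; 1× F → no; 2× O → no.
That gives 2 matching atoms.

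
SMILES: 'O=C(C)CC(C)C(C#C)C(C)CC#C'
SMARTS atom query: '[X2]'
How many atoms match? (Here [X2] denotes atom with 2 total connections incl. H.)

4

The query [X2] means: any atom with exactly two total connections (bonds + H).
Check the 14 heavy atoms by environment: 8× C (X4) → no; 1× C (X3) → no; 1× O (X1) → no; 4× C (X2) → match.
That gives 4 matching atoms.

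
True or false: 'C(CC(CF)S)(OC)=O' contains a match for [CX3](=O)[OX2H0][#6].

The pattern [CX3](=O)[OX2H0][#6] describes a carbonyl carbon bonded to an oxygen that is itself bonded to carbon (no H on that O) — an ester.
The molecule carries a methyl-ester group (-C(=O)OCH3), whose atoms satisfy every constraint of the query, so the pattern matches.

True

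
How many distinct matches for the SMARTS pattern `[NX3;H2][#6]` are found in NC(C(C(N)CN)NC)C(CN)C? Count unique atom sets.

4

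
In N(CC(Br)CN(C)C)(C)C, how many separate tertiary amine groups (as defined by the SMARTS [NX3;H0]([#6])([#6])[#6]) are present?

[NX3;H0]([#6])([#6])[#6] is the SMARTS for a tertiary amine: a trivalent nitrogen with no H, bonded to three carbons.
The molecule carries 2 separate instances of a dimethylamino group (-N(CH3)2) meeting every constraint; each maps to a distinct set of atoms, giving 2 matches.

2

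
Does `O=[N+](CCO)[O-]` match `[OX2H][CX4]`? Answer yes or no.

The pattern [OX2H][CX4] describes a hydroxyl oxygen bound to an sp3 (X4) carbon — an aliphatic alcohol.
The molecule carries a hydroxyl group (-OH), whose atoms satisfy every constraint of the query, so the pattern matches.

Yes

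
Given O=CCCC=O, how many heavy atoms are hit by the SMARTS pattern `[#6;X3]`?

2

The query [#6;X3] means: any carbon (aromatic or not) with three total connections.
Check the 6 heavy atoms by environment: 2× C (X4) → no; 2× C (X3) → match; 2× O (X1) → no.
That gives 2 matching atoms.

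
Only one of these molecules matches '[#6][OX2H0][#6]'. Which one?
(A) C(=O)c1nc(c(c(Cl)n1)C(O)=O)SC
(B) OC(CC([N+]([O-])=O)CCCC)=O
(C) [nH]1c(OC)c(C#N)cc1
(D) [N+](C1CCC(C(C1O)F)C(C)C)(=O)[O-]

C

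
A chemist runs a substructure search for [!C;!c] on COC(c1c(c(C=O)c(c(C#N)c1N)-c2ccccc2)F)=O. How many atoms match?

6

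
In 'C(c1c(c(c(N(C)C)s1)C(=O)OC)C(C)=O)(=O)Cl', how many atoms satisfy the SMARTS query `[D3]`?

8

Check the 18 heavy atoms by environment: 1× s (aromatic, D2) → no; 4× c (aromatic, D3) → match; 1× N (D3) → match; 4× C (D1) → no; 3× C (D3) → match; 3× O (D1) → no; 1× O (D2) → no; 1× Cl (D1) → no.
Summing the matching environments: 4 + 1 + 3 = 8 matching atoms.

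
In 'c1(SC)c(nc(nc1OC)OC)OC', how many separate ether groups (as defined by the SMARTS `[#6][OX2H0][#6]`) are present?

[#6][OX2H0][#6] is the SMARTS for an ether: an aliphatic oxygen bridging two carbons with no H on the oxygen.
The molecule carries 3 separate instances of a methoxy ether (-OCH3) meeting every constraint; each maps to a distinct set of atoms, giving 3 matches.

3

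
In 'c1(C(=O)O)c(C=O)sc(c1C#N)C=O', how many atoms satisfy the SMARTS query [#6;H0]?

6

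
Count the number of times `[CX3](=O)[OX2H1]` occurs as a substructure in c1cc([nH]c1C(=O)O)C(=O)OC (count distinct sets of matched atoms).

1

[CX3](=O)[OX2H1] is the SMARTS for a carboxylic acid: an sp2 carbon double-bonded to O and single-bonded to an -OH oxygen.
Exactly one fragment in the molecule meets all constraints, giving 1 match.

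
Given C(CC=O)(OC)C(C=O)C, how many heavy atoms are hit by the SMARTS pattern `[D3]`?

The query [D3] means: atom with exactly three heavy-atom neighbours.
Check the 10 heavy atoms by environment: 2× C (D1) → no; 2× C (D3) → match; 3× C (D2) → no; 2× O (D1) → no; 1× O (D2) → no.
That gives 2 matching atoms.

2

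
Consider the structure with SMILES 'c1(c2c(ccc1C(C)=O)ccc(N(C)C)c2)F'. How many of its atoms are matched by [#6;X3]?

11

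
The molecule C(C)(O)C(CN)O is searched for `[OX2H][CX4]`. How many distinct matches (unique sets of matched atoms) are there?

2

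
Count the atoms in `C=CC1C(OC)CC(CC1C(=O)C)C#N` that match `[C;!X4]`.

4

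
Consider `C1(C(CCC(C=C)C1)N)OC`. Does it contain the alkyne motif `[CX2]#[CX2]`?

No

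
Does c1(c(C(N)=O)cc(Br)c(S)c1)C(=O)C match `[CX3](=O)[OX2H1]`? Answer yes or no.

No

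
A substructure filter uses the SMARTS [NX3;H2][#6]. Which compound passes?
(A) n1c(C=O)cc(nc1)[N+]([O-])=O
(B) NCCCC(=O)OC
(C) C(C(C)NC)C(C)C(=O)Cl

B

[NX3;H2][#6] describes a trivalent nitrogen with two H attached to carbon (a primary amine).
(A) has a nitro group (-[N+](=O)[O-]) but the nitrogen is [N+] with no H, not NX3H2.
(B) contains a primary amino group (-NH2), which satisfies every atom and bond constraint.
(C) has an N-methylamino group (-NHCH3) but the nitrogen bears two carbons and only one H (H1), not H2.
So the answer is (B).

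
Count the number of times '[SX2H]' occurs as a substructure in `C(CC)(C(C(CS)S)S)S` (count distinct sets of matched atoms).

4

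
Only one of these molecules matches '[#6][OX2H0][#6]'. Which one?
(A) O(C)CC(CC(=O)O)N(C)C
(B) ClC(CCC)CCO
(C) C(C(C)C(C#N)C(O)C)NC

A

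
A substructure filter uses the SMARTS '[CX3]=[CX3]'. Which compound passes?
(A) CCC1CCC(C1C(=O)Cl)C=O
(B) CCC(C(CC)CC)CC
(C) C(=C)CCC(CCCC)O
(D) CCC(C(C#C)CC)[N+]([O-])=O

[CX3]=[CX3] describes a non-aromatic C=C double bond between two sp2 carbons (an alkene).
(A) has an ethyl group (-CH2CH3) but its C-C bond is a single bond between CX4 carbons, not CX3=CX3.
(B) has an ethyl group (-CH2CH3) but its C-C bond is a single bond between CX4 carbons, not CX3=CX3.
(C) contains a vinyl group (-CH=CH2), which satisfies every atom and bond constraint.
(D) has an ethynyl group (-C#CH) but the C-C bond is a triple bond, not a double bond.
So the answer is (C).

C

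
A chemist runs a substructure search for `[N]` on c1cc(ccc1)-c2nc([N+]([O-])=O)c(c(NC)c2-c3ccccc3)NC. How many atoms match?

The query [N] means: uppercase N matches aliphatic (non-aromatic) nitrogen only.
Check the 25 heavy atoms by environment: 1× n (aromatic) → no; 17× c (aromatic) → no; 2× N → match; 2× C → no; 1× N (charge +1) → match; 1× O (charge -1) → no; 1× O → no.
Summing the matching environments: 2 + 1 = 3 matching atoms.

3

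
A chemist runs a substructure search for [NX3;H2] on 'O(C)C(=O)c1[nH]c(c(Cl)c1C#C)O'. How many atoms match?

0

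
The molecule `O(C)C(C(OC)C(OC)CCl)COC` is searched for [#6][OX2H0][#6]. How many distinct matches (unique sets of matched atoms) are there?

4

[#6][OX2H0][#6] is the SMARTS for an ether: an aliphatic oxygen bridging two carbons with no H on the oxygen.
The molecule carries 4 separate instances of a methoxy ether (-OCH3) meeting every constraint; each maps to a distinct set of atoms, giving 4 matches.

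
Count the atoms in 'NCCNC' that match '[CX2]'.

0

The query [CX2] means: C with X2: aliphatic carbon with exactly 2 total connections.
Check the 5 heavy atoms by environment: 3× C (X4) → no; 2× N (X3) → no.
No environment satisfies the query, so 0 matching atoms.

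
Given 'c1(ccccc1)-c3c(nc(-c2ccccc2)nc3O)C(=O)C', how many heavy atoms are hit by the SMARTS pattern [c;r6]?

The query [c;r6] means: aromatic carbon that belongs to a six-membered ring.
Check the 22 heavy atoms by environment: 2× n (aromatic, in 6-ring) → no; 16× c (aromatic, in 6-ring) → match; 2× O (acyclic) → no; 2× C (acyclic) → no.
That gives 16 matching atoms.

16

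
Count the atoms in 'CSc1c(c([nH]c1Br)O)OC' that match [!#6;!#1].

5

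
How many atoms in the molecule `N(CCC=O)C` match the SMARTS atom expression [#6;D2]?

3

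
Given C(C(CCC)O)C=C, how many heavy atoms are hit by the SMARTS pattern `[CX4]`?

The query [CX4] means: C with X4: aliphatic carbon with exactly 4 total connections (bonds + H).
Check the 8 heavy atoms by environment: 5× C (X4) → match; 2× C (X3) → no; 1× O (X2) → no.
That gives 5 matching atoms.

5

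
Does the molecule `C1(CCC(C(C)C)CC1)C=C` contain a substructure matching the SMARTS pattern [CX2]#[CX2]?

No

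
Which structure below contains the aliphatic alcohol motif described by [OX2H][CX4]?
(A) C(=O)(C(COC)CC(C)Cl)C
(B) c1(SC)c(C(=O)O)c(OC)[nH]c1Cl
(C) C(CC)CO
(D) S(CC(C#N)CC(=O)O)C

C

[OX2H][CX4] describes a hydroxyl oxygen bound to an sp3 (X4) carbon (an aliphatic alcohol).
(A) has a methoxy ether (-OCH3) but the oxygen has H0 (ether), not H1.
(B) has a methoxy ether (-OCH3) but the oxygen has H0 (ether), not H1.
(C) contains a hydroxyl group (-OH), which satisfies every atom and bond constraint.
(D) has a carboxylic acid group (-C(=O)OH) but the -OH is on a CX3 carbonyl carbon, not a CX4 carbon.
So the answer is (C).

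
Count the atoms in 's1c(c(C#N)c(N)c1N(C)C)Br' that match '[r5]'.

5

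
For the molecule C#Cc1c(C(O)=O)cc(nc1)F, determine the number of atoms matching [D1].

The query [D1] means: atom with exactly one heavy-atom neighbour (degree 1).
Check the 12 heavy atoms by environment: 1× n (aromatic, D2) → no; 2× c (aromatic, D2) → no; 3× c (aromatic, D3) → no; 1× C (D2) → no; 1× C (D1) → match; 1× F (D1) → match; 1× C (D3) → no; 2× O (D1) → match.
Summing the matching environments: 1 + 1 + 2 = 4 matching atoms.

4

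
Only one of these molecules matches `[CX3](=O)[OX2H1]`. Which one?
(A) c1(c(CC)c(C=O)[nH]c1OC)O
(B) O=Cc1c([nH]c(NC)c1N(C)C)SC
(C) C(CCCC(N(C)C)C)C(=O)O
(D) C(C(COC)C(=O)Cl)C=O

[CX3](=O)[OX2H1] describes an sp2 carbon double-bonded to O and single-bonded to an -OH oxygen (a carboxylic acid).
(A) has an aldehyde (-CHO) but there is no singly-bonded oxygen on the carbonyl carbon.
(B) has an aldehyde (-CHO) but there is no singly-bonded oxygen on the carbonyl carbon.
(C) contains a carboxylic acid group (-C(=O)OH), which satisfies every atom and bond constraint.
(D) has an aldehyde (-CHO) but there is no singly-bonded oxygen on the carbonyl carbon.
So the answer is (C).

C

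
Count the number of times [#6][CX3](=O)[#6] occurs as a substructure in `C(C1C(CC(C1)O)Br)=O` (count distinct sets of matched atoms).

0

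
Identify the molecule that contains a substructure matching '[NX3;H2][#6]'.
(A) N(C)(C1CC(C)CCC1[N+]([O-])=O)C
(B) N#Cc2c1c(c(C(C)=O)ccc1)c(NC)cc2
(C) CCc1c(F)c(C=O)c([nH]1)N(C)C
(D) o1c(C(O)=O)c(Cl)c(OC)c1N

D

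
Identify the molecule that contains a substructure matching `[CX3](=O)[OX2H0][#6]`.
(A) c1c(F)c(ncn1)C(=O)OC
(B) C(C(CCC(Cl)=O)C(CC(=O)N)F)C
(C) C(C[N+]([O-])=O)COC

A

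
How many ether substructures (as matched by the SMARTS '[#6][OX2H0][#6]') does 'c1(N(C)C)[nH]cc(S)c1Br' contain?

0

[#6][OX2H0][#6] is the SMARTS for an ether: an aliphatic oxygen bridging two carbons with no H on the oxygen.
No fragment in the molecule satisfies every constraint, giving 0 matches.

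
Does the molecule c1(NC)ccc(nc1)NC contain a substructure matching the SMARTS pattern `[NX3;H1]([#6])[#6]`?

The pattern [NX3;H1]([#6])[#6] describes a trivalent nitrogen with one H, bonded to two carbons — a secondary amine.
The molecule carries an N-methylamino group (-NHCH3), whose atoms satisfy every constraint of the query, so the pattern matches.

Yes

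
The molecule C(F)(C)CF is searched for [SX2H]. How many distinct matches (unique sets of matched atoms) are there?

0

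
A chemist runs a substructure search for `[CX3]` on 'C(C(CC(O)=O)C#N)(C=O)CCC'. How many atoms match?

Check the 13 heavy atoms by environment: 6× C (X4) → no; 2× C (X3) → match; 2× O (X1) → no; 1× O (X2) → no; 1× C (X2) → no; 1× N (X1) → no.
That gives 2 matching atoms.

2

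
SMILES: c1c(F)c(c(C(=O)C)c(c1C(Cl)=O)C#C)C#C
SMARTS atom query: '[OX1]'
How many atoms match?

Check the 17 heavy atoms by environment: 6× c (aromatic, X3) → no; 1× F (X1) → no; 2× C (X3) → no; 2× O (X1) → match; 1× C (X4) → no; 4× C (X2) → no; 1× Cl (X1) → no.
That gives 2 matching atoms.

2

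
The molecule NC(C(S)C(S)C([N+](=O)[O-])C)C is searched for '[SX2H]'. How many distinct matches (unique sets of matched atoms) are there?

2

[SX2H] is the SMARTS for a thiol: an aliphatic sulfur with two connections, one being H.
The molecule carries 2 separate instances of a thiol (-SH) meeting every constraint; each maps to a distinct set of atoms, giving 2 matches.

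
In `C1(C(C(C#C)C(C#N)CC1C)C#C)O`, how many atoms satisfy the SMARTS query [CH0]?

3

Check the 14 heavy atoms by environment: 7× C (H1) → no; 1× C (H2) → no; 1× O (H1) → no; 1× C (H3) → no; 3× C (H0) → match; 1× N (H0) → no.
That gives 3 matching atoms.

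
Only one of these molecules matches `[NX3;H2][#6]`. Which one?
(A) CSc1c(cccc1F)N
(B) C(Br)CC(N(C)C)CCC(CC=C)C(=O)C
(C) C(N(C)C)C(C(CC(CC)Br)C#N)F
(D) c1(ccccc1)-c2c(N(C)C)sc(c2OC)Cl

[NX3;H2][#6] describes a trivalent nitrogen with two H attached to carbon (a primary amine).
(A) contains a primary amino group (-NH2), which satisfies every atom and bond constraint.
(B) has a dimethylamino group (-N(CH3)2) but the nitrogen has H0, not H2.
(C) has a nitrile (-C#N) but the nitrogen is NX1 (triple-bonded), not NX3 with two H.
(D) has a dimethylamino group (-N(CH3)2) but the nitrogen has H0, not H2.
So the answer is (A).

A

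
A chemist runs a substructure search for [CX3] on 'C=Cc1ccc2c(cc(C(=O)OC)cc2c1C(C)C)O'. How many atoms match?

The query [CX3] means: C with X3: aliphatic carbon with exactly 3 total connections.
Check the 20 heavy atoms by environment: 10× c (aromatic, X3) → no; 4× C (X4) → no; 2× O (X2) → no; 3× C (X3) → match; 1× O (X1) → no.
That gives 3 matching atoms.

3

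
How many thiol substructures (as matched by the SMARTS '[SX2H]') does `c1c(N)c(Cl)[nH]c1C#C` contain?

[SX2H] is the SMARTS for a thiol: an aliphatic sulfur with two connections, one being H.
No fragment in the molecule satisfies every constraint, giving 0 matches.

0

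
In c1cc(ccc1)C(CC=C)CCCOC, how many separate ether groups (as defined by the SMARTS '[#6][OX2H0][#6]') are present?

1

[#6][OX2H0][#6] is the SMARTS for an ether: an aliphatic oxygen bridging two carbons with no H on the oxygen.
Exactly one fragment in the molecule meets all constraints, giving 1 match.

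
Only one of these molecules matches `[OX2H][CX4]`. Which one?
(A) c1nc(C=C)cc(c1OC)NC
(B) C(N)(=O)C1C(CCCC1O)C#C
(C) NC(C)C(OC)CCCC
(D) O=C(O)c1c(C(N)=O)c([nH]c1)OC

B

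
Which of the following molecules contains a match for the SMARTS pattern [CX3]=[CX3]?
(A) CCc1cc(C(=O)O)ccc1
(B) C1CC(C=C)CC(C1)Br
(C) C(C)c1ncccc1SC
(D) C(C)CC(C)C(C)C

[CX3]=[CX3] describes a non-aromatic C=C double bond between two sp2 carbons (an alkene).
(A) has an ethyl group (-CH2CH3) but its C-C bond is a single bond between CX4 carbons, not CX3=CX3.
(B) contains a vinyl group (-CH=CH2), which satisfies every atom and bond constraint.
(C) has an ethyl group (-CH2CH3) but its C-C bond is a single bond between CX4 carbons, not CX3=CX3.
(D) has an ethyl group (-CH2CH3) but its C-C bond is a single bond between CX4 carbons, not CX3=CX3.
So the answer is (B).

B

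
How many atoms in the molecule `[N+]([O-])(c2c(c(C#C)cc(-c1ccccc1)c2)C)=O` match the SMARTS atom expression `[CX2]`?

2

The query [CX2] means: C with X2: aliphatic carbon with exactly 2 total connections.
Check the 18 heavy atoms by environment: 12× c (aromatic, X3) → no; 2× C (X2) → match; 1× N (charge +1, X3) → no; 1× O (charge -1, X1) → no; 1× O (X1) → no; 1× C (X4) → no.
That gives 2 matching atoms.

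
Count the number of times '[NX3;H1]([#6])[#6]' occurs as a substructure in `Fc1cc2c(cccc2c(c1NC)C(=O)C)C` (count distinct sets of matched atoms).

1

[NX3;H1]([#6])[#6] is the SMARTS for a secondary amine: a trivalent nitrogen with one H, bonded to two carbons.
Exactly one fragment in the molecule meets all constraints, giving 1 match.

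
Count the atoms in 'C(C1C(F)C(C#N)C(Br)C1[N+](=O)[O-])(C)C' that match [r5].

The query [r5] means: r5 matches atoms in a five-membered ring.
Check the 15 heavy atoms by environment: 5× C (in 5-ring) → match; 1× N (charge +1, acyclic) → no; 1× O (charge -1, acyclic) → no; 1× O (acyclic) → no; 1× Br (acyclic) → no; 4× C (acyclic) → no; 1× N (acyclic) → no; 1× F (acyclic) → no.
That gives 5 matching atoms.

5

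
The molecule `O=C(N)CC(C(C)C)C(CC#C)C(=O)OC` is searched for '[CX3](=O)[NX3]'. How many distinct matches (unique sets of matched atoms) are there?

1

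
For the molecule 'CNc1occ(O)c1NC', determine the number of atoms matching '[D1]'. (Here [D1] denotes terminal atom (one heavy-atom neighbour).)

3

The query [D1] means: atom with exactly one heavy-atom neighbour (degree 1).
Check the 10 heavy atoms by environment: 1× o (aromatic, D2) → no; 1× c (aromatic, D2) → no; 3× c (aromatic, D3) → no; 2× N (D2) → no; 2× C (D1) → match; 1× O (D1) → match.
Summing the matching environments: 2 + 1 = 3 matching atoms.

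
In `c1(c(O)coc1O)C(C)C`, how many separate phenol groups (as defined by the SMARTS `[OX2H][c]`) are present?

[OX2H][c] is the SMARTS for a phenol: a hydroxyl oxygen attached to an aromatic carbon.
The molecule carries 2 separate instances of a hydroxyl group (-OH) meeting every constraint; each maps to a distinct set of atoms, giving 2 matches.

2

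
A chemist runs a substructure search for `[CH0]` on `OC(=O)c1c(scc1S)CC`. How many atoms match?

1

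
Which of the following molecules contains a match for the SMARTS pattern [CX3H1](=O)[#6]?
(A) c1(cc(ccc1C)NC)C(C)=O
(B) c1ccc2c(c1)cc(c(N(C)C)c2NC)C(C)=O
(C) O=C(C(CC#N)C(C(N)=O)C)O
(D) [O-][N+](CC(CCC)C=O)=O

D

[CX3H1](=O)[#6] describes an sp2 carbon with one H, double-bonded to O and single-bonded to carbon (an aldehyde).
(A) has an acetyl/ketone group (-C(=O)CH3) but the carbonyl carbon has H0 (two carbon neighbours), not H1.
(B) has an acetyl/ketone group (-C(=O)CH3) but the carbonyl carbon has H0 (two carbon neighbours), not H1.
(C) has a carboxylic acid group (-C(=O)OH) but the carbonyl carbon has H0 and is bonded to O, not H1.
(D) contains an aldehyde (-CHO), which satisfies every atom and bond constraint.
So the answer is (D).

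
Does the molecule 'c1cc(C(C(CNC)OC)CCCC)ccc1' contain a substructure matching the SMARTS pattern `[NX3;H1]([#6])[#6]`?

The pattern [NX3;H1]([#6])[#6] describes a trivalent nitrogen with one H, bonded to two carbons — a secondary amine.
The molecule carries an N-methylamino group (-NHCH3), whose atoms satisfy every constraint of the query, so the pattern matches.

Yes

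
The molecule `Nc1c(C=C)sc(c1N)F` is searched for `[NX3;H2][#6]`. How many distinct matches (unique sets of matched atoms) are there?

2

[NX3;H2][#6] is the SMARTS for a primary amine: a trivalent nitrogen with two H attached to carbon.
The molecule carries 2 separate instances of a primary amino group (-NH2) meeting every constraint; each maps to a distinct set of atoms, giving 2 matches.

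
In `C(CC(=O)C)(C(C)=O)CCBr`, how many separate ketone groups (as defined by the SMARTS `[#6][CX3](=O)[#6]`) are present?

2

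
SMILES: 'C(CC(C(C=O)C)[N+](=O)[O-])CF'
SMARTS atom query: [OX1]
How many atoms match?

3

The query [OX1] means: aliphatic oxygen with one total connection — typically a carbonyl =O or an oxide.
Check the 12 heavy atoms by environment: 6× C (X4) → no; 1× F (X1) → no; 1× N (charge +1, X3) → no; 1× O (charge -1, X1) → match; 2× O (X1) → match; 1× C (X3) → no.
Summing the matching environments: 1 + 2 = 3 matching atoms.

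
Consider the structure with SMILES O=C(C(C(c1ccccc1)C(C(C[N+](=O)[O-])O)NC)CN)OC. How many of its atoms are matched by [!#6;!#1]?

8

The query [!#6;!#1] means: not carbon and not hydrogen — any heteroatom.
Check the 23 heavy atoms by environment: 9× C → no; 1× N (charge +1) → match; 1× O (charge -1) → match; 4× O → match; 2× N → match; 6× c (aromatic) → no.
Summing the matching environments: 1 + 1 + 4 + 2 = 8 matching atoms.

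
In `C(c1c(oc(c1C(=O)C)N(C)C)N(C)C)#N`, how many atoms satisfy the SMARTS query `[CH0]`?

2

The query [CH0] means: aliphatic carbon with no attached hydrogen.
Check the 16 heavy atoms by environment: 1× o (aromatic, H0) → no; 4× c (aromatic, H0) → no; 2× C (H0) → match; 1× O (H0) → no; 5× C (H3) → no; 3× N (H0) → no.
That gives 2 matching atoms.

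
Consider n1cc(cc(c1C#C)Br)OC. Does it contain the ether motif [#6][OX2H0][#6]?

Yes

The pattern [#6][OX2H0][#6] describes an aliphatic oxygen bridging two carbons with no H on the oxygen — an ether.
The molecule carries a methoxy ether (-OCH3), whose atoms satisfy every constraint of the query, so the pattern matches.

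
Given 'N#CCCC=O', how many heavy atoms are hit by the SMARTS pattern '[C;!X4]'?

The query [C;!X4] means: aliphatic carbon that does not have four total connections.
Check the 6 heavy atoms by environment: 2× C (X4) → no; 1× C (X3) → match; 1× O (X1) → no; 1× C (X2) → match; 1× N (X1) → no.
Summing the matching environments: 1 + 1 = 2 matching atoms.

2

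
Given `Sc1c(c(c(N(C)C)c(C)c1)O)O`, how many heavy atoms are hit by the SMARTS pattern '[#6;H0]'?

5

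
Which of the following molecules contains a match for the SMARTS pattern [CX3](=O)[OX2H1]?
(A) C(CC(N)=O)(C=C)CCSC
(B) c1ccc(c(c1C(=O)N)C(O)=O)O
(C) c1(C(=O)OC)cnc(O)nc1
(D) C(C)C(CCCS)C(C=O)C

[CX3](=O)[OX2H1] describes an sp2 carbon double-bonded to O and single-bonded to an -OH oxygen (a carboxylic acid).
(A) has a primary amide (-C(=O)NH2) but the carbonyl is bonded to N, not to an -OH oxygen.
(B) contains a carboxylic acid group (-C(=O)OH), which satisfies every atom and bond constraint.
(C) has a methyl-ester group (-C(=O)OCH3) but the singly-bonded O has no H (OX2H0, not OX2H1).
(D) has an aldehyde (-CHO) but there is no singly-bonded oxygen on the carbonyl carbon.
So the answer is (B).

B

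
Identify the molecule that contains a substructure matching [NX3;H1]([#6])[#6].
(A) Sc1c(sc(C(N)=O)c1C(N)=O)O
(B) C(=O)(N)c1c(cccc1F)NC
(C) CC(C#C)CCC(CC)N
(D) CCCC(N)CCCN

B

[NX3;H1]([#6])[#6] describes a trivalent nitrogen with one H, bonded to two carbons (a secondary amine).
(A) has a primary amide (-C(=O)NH2) but the -C(=O)NH2 nitrogen has H2, not H1.
(B) contains an N-methylamino group (-NHCH3), which satisfies every atom and bond constraint.
(C) has a primary amino group (-NH2) but the nitrogen has H2 and only one carbon neighbour.
(D) has a primary amino group (-NH2) but the nitrogen has H2 and only one carbon neighbour.
So the answer is (B).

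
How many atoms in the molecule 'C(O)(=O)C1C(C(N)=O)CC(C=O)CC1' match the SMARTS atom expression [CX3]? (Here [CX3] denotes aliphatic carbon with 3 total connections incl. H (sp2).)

The query [CX3] means: C with X3: aliphatic carbon with exactly 3 total connections.
Check the 14 heavy atoms by environment: 6× C (X4) → no; 3× C (X3) → match; 3× O (X1) → no; 1× O (X2) → no; 1× N (X3) → no.
That gives 3 matching atoms.

3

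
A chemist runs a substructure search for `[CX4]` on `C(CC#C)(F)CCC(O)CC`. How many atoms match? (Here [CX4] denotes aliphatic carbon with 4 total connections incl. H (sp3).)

7

The query [CX4] means: C with X4: aliphatic carbon with exactly 4 total connections (bonds + H).
Check the 11 heavy atoms by environment: 7× C (X4) → match; 1× F (X1) → no; 1× O (X2) → no; 2× C (X2) → no.
That gives 7 matching atoms.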